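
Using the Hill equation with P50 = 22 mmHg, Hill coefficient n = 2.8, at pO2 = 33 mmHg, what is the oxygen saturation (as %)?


Y = pO2^n / (P50^n + pO2^n)
Y = 33^2.8 / (22^2.8 + 33^2.8)
Y = 75.68%

75.68%


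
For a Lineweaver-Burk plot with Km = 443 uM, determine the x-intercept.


x-intercept = -1/Km
= -1/443
= -0.0023 1/uM

-0.0023 1/uM


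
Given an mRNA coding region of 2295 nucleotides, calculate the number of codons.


codons = nucleotides / 3
codons = 2295 / 3 = 765

765


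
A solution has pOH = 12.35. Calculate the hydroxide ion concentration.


[OH-] = 10^(-pOH)
[OH-] = 10^(-12.35)
[OH-] = 4.467e-13 M

4.467e-13 M


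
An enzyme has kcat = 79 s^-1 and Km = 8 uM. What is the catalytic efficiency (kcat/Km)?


Catalytic efficiency = kcat / Km
= 79 / 8
= 9.875 uM^-1*s^-1

9.875 uM^-1*s^-1


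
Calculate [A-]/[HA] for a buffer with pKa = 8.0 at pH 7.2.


[A-]/[HA] = 10^(pH - pKa)
= 10^(7.2 - 8.0)
= 0.1585

0.1585


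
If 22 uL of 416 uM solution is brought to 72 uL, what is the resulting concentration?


C2 = C1 * V1 / V2
C2 = 416 * 22 / 72
C2 = 127.1111 uM

127.1111 uM


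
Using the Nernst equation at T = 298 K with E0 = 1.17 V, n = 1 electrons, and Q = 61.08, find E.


E = E0 - (RT/nF) * ln(Q)
E = 1.17 - (8.314 * 298 / (1 * 96485)) * ln(61.08)
E = 1.0644 V

1.0644 V


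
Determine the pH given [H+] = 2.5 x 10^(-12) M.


pH = -log10([H+])
pH = -log10(2.5 x 10^(-12))
pH = 11.6021

11.6021


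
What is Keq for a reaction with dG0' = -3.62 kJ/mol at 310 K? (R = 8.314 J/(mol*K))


Keq = exp(-dG0 * 1000 / (R * T))
Keq = exp(-(-3.62) * 1000 / (8.314 * 310))
Keq = 4.0737

4.0737


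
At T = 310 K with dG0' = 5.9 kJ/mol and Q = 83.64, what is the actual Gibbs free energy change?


dG = dG0' + RT * ln(Q) / 1000
dG = 5.9 + 8.314 * 310 * ln(83.64) / 1000
dG = 17.3087 kJ/mol

17.3087 kJ/mol


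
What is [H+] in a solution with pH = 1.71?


[H+] = 10^(-pH)
[H+] = 10^(-1.71)
[H+] = 0.0195 M

0.0195 M


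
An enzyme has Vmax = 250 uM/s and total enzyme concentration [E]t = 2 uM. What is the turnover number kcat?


kcat = Vmax / [E]t
kcat = 250 / 2
kcat = 125.0 s^-1

125.0 s^-1


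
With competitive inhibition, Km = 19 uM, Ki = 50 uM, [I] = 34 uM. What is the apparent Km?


Km_app = Km * (1 + [I]/Ki)
Km_app = 19 * (1 + 34/50)
Km_app = 31.92 uM

31.92 uM


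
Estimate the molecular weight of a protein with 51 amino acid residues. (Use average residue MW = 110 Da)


MW = n_residues * 110 Da
MW = 51 * 110
MW = 5610 Da

5610 Da


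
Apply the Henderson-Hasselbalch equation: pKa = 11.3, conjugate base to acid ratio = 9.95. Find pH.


pH = pKa + log10([A-]/[HA])
pH = 11.3 + log10(9.95)
pH = 12.2978

12.2978


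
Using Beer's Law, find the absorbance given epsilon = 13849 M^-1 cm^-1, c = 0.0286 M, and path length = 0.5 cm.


A = epsilon * c * l
A = 13849 * 0.0286 * 0.5
A = 198.0407

198.0407


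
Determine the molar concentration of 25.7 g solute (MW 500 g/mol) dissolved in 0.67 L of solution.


C = (mass / MW) / volume
C = (25.7 / 500) / 0.67
C = 0.0767 M

0.0767 M


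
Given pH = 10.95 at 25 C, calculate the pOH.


pOH = 14 - pH
pOH = 14 - 10.95
pOH = 3.05

3.05


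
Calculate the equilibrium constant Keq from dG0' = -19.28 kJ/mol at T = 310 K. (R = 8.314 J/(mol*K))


Keq = exp(-dG0 * 1000 / (R * T))
Keq = exp(-(-19.28) * 1000 / (8.314 * 310))
Keq = 1773.2703

1773.2703


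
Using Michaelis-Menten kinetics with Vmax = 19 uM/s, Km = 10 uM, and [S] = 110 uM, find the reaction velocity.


v = Vmax * [S] / (Km + [S])
v = 19 * 110 / (10 + 110)
v = 17.4167 uM/s

17.4167 uM/s


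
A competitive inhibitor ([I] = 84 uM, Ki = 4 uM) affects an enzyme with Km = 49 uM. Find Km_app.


Km_app = Km * (1 + [I]/Ki)
Km_app = 49 * (1 + 84/4)
Km_app = 1078.0 uM

1078.0 uM


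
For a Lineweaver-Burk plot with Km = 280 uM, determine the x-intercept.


x-intercept = -1/Km
= -1/280
= -0.0036 1/uM

-0.0036 1/uM


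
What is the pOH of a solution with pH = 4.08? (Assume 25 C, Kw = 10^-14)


pOH = 14 - pH
pOH = 14 - 4.08
pOH = 9.92

9.92


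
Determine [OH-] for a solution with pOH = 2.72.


[OH-] = 10^(-pOH)
[OH-] = 10^(-2.72)
[OH-] = 0.0019 M

0.0019 M


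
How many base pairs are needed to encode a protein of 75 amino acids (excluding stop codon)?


Each amino acid = 1 codon = 3 bp
bp = 75 * 3 = 225 bp

225 bp


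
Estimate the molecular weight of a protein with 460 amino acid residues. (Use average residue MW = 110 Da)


MW = n_residues * 110 Da
MW = 460 * 110
MW = 50600 Da

50600 Da


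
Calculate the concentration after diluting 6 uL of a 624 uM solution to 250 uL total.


C2 = C1 * V1 / V2
C2 = 624 * 6 / 250
C2 = 14.976 uM

14.976 uM


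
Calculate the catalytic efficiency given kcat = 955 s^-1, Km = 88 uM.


Catalytic efficiency = kcat / Km
= 955 / 88
= 10.8523 uM^-1*s^-1

10.8523 uM^-1*s^-1


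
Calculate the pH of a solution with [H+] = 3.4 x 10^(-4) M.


pH = -log10([H+])
pH = -log10(3.4 x 10^(-4))
pH = 3.4685

3.4685


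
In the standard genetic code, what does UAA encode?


Standard genetic code lookup.
Codon UAA -> Stop

Stop


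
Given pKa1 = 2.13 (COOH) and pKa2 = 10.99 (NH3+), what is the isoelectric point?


pI = (pKa1 + pKa2) / 2
pI = (2.13 + 10.99) / 2
pI = 6.56

6.56


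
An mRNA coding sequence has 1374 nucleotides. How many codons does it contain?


codons = nucleotides / 3
codons = 1374 / 3 = 458

458


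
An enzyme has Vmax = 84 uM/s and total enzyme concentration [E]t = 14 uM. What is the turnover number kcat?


kcat = Vmax / [E]t
kcat = 84 / 14
kcat = 6.0 s^-1

6.0 s^-1


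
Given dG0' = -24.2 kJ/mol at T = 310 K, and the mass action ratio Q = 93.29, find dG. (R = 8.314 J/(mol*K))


dG = dG0' + RT * ln(Q) / 1000
dG = -24.2 + 8.314 * 310 * ln(93.29) / 1000
dG = -12.5099 kJ/mol

-12.5099 kJ/mol


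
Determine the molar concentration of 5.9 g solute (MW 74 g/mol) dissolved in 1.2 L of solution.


C = (mass / MW) / volume
C = (5.9 / 74) / 1.2
C = 0.0664 M

0.0664 M


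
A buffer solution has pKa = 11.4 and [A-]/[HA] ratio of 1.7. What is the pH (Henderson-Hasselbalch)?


pH = pKa + log10([A-]/[HA])
pH = 11.4 + log10(1.7)
pH = 11.6304

11.6304


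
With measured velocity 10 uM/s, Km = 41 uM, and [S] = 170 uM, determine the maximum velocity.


Vmax = v * (Km + [S]) / [S]
Vmax = 10 * (41 + 170) / 170
Vmax = 12.4118 uM/s

12.4118 uM/s


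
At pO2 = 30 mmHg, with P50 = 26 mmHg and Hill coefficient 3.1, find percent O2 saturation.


Y = pO2^n / (P50^n + pO2^n)
Y = 30^3.1 / (26^3.1 + 30^3.1)
Y = 60.91%

60.91%


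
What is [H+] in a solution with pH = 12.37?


[H+] = 10^(-pH)
[H+] = 10^(-12.37)
[H+] = 4.266e-13 M

4.266e-13 M


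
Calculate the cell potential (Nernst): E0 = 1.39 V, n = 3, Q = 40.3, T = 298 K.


E = E0 - (RT/nF) * ln(Q)
E = 1.39 - (8.314 * 298 / (3 * 96485)) * ln(40.3)
E = 1.3584 V

1.3584 V


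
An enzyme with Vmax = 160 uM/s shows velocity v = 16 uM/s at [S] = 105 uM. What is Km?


Km = [S] * (Vmax - v) / v
Km = 105 * (160 - 16) / 16
Km = 945.0 uM

945.0 uM


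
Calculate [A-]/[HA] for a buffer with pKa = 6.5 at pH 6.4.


[A-]/[HA] = 10^(pH - pKa)
= 10^(6.4 - 6.5)
= 0.7943

0.7943


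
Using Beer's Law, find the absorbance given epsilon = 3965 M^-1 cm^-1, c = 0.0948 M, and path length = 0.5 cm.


A = epsilon * c * l
A = 3965 * 0.0948 * 0.5
A = 187.941

187.941


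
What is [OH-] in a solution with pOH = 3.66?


[OH-] = 10^(-pOH)
[OH-] = 10^(-3.66)
[OH-] = 2.188e-04 M

2.188e-04 M


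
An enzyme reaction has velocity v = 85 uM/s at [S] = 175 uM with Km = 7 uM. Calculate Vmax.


Vmax = v * (Km + [S]) / [S]
Vmax = 85 * (7 + 175) / 175
Vmax = 88.4 uM/s

88.4 uM/s


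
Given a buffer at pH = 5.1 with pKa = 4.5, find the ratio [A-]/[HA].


[A-]/[HA] = 10^(pH - pKa)
= 10^(5.1 - 4.5)
= 3.9811

3.9811


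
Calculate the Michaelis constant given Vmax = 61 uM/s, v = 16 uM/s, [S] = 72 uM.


Km = [S] * (Vmax - v) / v
Km = 72 * (61 - 16) / 16
Km = 202.5 uM

202.5 uM


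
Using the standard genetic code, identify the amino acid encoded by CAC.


Standard genetic code lookup.
Codon CAC -> His

His


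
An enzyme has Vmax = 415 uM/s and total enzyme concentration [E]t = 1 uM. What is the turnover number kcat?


kcat = Vmax / [E]t
kcat = 415 / 1
kcat = 415.0 s^-1

415.0 s^-1


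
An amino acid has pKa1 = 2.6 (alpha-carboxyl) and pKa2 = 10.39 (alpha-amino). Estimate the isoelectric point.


pI = (pKa1 + pKa2) / 2
pI = (2.6 + 10.39) / 2
pI = 6.495

6.495


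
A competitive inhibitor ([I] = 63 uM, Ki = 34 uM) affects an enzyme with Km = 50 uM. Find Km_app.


Km_app = Km * (1 + [I]/Ki)
Km_app = 50 * (1 + 63/34)
Km_app = 142.6471 uM

142.6471 uM


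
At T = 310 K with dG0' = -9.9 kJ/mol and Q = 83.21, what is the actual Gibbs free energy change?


dG = dG0' + RT * ln(Q) / 1000
dG = -9.9 + 8.314 * 310 * ln(83.21) / 1000
dG = 1.4954 kJ/mol

1.4954 kJ/mol


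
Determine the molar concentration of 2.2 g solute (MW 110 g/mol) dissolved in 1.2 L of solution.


C = (mass / MW) / volume
C = (2.2 / 110) / 1.2
C = 0.0167 M

0.0167 M


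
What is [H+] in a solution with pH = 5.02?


[H+] = 10^(-pH)
[H+] = 10^(-5.02)
[H+] = 9.550e-06 M

9.550e-06 M


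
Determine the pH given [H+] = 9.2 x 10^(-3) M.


pH = -log10([H+])
pH = -log10(9.2 x 10^(-3))
pH = 2.0362

2.0362


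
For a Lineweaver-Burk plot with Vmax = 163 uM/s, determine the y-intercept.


y-intercept = 1/Vmax
= 1/163
= 0.0061 s/uM

0.0061 s/uM


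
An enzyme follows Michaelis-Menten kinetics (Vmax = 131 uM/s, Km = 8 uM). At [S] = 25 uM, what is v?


v = Vmax * [S] / (Km + [S])
v = 131 * 25 / (8 + 25)
v = 99.2424 uM/s

99.2424 uM/s


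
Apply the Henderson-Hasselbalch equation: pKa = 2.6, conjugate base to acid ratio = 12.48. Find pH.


pH = pKa + log10([A-]/[HA])
pH = 2.6 + log10(12.48)
pH = 3.6962

3.6962


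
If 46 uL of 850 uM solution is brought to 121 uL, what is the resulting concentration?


C2 = C1 * V1 / V2
C2 = 850 * 46 / 121
C2 = 323.1405 uM

323.1405 uM


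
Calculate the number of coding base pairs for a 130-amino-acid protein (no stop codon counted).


Each amino acid = 1 codon = 3 bp
bp = 130 * 3 = 390 bp

390 bp


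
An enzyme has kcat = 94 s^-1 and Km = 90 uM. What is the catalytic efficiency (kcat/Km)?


Catalytic efficiency = kcat / Km
= 94 / 90
= 1.0444 uM^-1*s^-1

1.0444 uM^-1*s^-1


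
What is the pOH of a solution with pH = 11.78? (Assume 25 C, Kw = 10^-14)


pOH = 14 - pH
pOH = 14 - 11.78
pOH = 2.22

2.22


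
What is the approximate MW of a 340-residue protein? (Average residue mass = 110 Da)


MW = n_residues * 110 Da
MW = 340 * 110
MW = 37400 Da

37400 Da


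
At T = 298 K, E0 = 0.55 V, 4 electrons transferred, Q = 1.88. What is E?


E = E0 - (RT/nF) * ln(Q)
E = 0.55 - (8.314 * 298 / (4 * 96485)) * ln(1.88)
E = 0.5459 V

0.5459 V


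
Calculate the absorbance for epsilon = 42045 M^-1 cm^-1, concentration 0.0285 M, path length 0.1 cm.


A = epsilon * c * l
A = 42045 * 0.0285 * 0.1
A = 119.8283

119.8283


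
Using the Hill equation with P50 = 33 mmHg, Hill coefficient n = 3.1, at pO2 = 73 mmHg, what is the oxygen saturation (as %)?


Y = pO2^n / (P50^n + pO2^n)
Y = 73^3.1 / (33^3.1 + 73^3.1)
Y = 92.14%

92.14%


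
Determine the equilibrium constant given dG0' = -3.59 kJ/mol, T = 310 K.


Keq = exp(-dG0 * 1000 / (R * T))
Keq = exp(-(-3.59) * 1000 / (8.314 * 310))
Keq = 4.0265

4.0265


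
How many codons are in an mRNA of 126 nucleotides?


codons = nucleotides / 3
codons = 126 / 3 = 42

42


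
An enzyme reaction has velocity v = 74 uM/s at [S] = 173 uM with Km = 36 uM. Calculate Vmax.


Vmax = v * (Km + [S]) / [S]
Vmax = 74 * (36 + 173) / 173
Vmax = 89.3988 uM/s

89.3988 uM/s


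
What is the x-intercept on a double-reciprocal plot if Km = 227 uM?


x-intercept = -1/Km
= -1/227
= -0.0044 1/uM

-0.0044 1/uM


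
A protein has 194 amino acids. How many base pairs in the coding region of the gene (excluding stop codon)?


Each amino acid = 1 codon = 3 bp
bp = 194 * 3 = 582 bp

582 bp


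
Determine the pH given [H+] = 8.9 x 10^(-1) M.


pH = -log10([H+])
pH = -log10(8.9 x 10^(-1))
pH = 0.0506

0.0506


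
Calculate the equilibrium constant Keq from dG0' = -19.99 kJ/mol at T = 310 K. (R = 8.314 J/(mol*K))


Keq = exp(-dG0 * 1000 / (R * T))
Keq = exp(-(-19.99) * 1000 / (8.314 * 310))
Keq = 2335.6805

2335.6805


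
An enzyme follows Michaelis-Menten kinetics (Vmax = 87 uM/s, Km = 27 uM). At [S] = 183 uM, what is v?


v = Vmax * [S] / (Km + [S])
v = 87 * 183 / (27 + 183)
v = 75.8143 uM/s

75.8143 uM/s


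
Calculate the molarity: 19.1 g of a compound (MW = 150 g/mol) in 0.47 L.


C = (mass / MW) / volume
C = (19.1 / 150) / 0.47
C = 0.2709 M

0.2709 M


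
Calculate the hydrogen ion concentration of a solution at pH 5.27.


[H+] = 10^(-pH)
[H+] = 10^(-5.27)
[H+] = 5.370e-06 M

5.370e-06 M


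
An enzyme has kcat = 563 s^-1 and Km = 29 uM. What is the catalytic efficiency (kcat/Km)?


Catalytic efficiency = kcat / Km
= 563 / 29
= 19.4138 uM^-1*s^-1

19.4138 uM^-1*s^-1


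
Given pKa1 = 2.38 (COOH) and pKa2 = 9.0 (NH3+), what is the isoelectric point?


pI = (pKa1 + pKa2) / 2
pI = (2.38 + 9.0) / 2
pI = 5.69

5.69


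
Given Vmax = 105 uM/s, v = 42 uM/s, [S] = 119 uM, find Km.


Km = [S] * (Vmax - v) / v
Km = 119 * (105 - 42) / 42
Km = 178.5 uM

178.5 uM


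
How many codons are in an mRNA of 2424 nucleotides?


codons = nucleotides / 3
codons = 2424 / 3 = 808

808


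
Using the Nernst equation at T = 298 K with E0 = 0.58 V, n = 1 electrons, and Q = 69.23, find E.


E = E0 - (RT/nF) * ln(Q)
E = 0.58 - (8.314 * 298 / (1 * 96485)) * ln(69.23)
E = 0.4712 V

0.4712 V


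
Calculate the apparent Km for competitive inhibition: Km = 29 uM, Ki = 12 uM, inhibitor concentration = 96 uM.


Km_app = Km * (1 + [I]/Ki)
Km_app = 29 * (1 + 96/12)
Km_app = 261.0 uM

261.0 uM


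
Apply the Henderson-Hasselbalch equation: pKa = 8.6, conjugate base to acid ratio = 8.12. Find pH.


pH = pKa + log10([A-]/[HA])
pH = 8.6 + log10(8.12)
pH = 9.5096

9.5096


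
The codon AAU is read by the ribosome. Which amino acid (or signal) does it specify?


Standard genetic code lookup.
Codon AAU -> Asn

Asn


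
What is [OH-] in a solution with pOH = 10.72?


[OH-] = 10^(-pOH)
[OH-] = 10^(-10.72)
[OH-] = 1.905e-11 M

1.905e-11 M


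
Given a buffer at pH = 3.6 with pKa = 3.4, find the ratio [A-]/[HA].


[A-]/[HA] = 10^(pH - pKa)
= 10^(3.6 - 3.4)
= 1.5849

1.5849


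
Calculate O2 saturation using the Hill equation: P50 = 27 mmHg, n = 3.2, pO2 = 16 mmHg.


Y = pO2^n / (P50^n + pO2^n)
Y = 16^3.2 / (27^3.2 + 16^3.2)
Y = 15.78%

15.78%


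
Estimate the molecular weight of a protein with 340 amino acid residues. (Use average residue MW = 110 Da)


MW = n_residues * 110 Da
MW = 340 * 110
MW = 37400 Da

37400 Da


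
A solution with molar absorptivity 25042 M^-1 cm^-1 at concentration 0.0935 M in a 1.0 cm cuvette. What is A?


A = epsilon * c * l
A = 25042 * 0.0935 * 1.0
A = 2341.427

2341.427


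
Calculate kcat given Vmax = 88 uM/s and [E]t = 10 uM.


kcat = Vmax / [E]t
kcat = 88 / 10
kcat = 8.8 s^-1

8.8 s^-1


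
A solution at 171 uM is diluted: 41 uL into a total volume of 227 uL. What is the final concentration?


C2 = C1 * V1 / V2
C2 = 171 * 41 / 227
C2 = 30.8855 uM

30.8855 uM


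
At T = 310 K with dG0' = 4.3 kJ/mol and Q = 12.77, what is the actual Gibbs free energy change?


dG = dG0' + RT * ln(Q) / 1000
dG = 4.3 + 8.314 * 310 * ln(12.77) / 1000
dG = 10.8647 kJ/mol

10.8647 kJ/mol


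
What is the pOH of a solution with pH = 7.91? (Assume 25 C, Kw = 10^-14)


pOH = 14 - pH
pOH = 14 - 7.91
pOH = 6.09

6.09


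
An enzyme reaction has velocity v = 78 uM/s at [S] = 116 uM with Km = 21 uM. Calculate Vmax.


Vmax = v * (Km + [S]) / [S]
Vmax = 78 * (21 + 116) / 116
Vmax = 92.1207 uM/s

92.1207 uM/s


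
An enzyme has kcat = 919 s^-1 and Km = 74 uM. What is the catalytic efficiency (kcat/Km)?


Catalytic efficiency = kcat / Km
= 919 / 74
= 12.4189 uM^-1*s^-1

12.4189 uM^-1*s^-1


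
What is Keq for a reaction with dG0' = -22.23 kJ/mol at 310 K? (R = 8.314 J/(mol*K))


Keq = exp(-dG0 * 1000 / (R * T))
Keq = exp(-(-22.23) * 1000 / (8.314 * 310))
Keq = 5570.119

5570.119


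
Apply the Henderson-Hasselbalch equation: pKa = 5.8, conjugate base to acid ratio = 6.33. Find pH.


pH = pKa + log10([A-]/[HA])
pH = 5.8 + log10(6.33)
pH = 6.6014

6.6014


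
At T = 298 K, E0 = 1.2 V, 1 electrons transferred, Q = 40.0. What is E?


E = E0 - (RT/nF) * ln(Q)
E = 1.2 - (8.314 * 298 / (1 * 96485)) * ln(40.0)
E = 1.1053 V

1.1053 V


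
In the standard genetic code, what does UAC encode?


Standard genetic code lookup.
Codon UAC -> Tyr

Tyr


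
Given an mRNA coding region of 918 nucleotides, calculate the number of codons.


codons = nucleotides / 3
codons = 918 / 3 = 306

306


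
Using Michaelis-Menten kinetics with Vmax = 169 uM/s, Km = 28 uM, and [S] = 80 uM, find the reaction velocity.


v = Vmax * [S] / (Km + [S])
v = 169 * 80 / (28 + 80)
v = 125.1852 uM/s

125.1852 uM/s


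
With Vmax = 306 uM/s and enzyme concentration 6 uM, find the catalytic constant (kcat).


kcat = Vmax / [E]t
kcat = 306 / 6
kcat = 51.0 s^-1

51.0 s^-1


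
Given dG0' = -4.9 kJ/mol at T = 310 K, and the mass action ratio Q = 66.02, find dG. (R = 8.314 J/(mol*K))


dG = dG0' + RT * ln(Q) / 1000
dG = -4.9 + 8.314 * 310 * ln(66.02) / 1000
dG = 5.8989 kJ/mol

5.8989 kJ/mol


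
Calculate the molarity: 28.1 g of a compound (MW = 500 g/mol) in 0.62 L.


C = (mass / MW) / volume
C = (28.1 / 500) / 0.62
C = 0.0906 M

0.0906 M


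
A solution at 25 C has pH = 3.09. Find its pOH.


pOH = 14 - pH
pOH = 14 - 3.09
pOH = 10.91

10.91


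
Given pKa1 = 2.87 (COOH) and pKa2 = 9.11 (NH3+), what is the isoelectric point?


pI = (pKa1 + pKa2) / 2
pI = (2.87 + 9.11) / 2
pI = 5.99

5.99


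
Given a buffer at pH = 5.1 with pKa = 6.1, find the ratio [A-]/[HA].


[A-]/[HA] = 10^(pH - pKa)
= 10^(5.1 - 6.1)
= 0.1

0.1


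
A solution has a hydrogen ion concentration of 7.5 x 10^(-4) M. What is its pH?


pH = -log10([H+])
pH = -log10(7.5 x 10^(-4))
pH = 3.1249

3.1249


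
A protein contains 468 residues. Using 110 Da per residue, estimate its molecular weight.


MW = n_residues * 110 Da
MW = 468 * 110
MW = 51480 Da

51480 Da


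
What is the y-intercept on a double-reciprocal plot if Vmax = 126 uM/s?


y-intercept = 1/Vmax
= 1/126
= 0.0079 s/uM

0.0079 s/uM


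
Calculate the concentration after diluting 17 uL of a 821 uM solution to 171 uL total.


C2 = C1 * V1 / V2
C2 = 821 * 17 / 171
C2 = 81.6199 uM

81.6199 uM


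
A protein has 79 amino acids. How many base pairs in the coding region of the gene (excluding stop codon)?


Each amino acid = 1 codon = 3 bp
bp = 79 * 3 = 237 bp

237 bp


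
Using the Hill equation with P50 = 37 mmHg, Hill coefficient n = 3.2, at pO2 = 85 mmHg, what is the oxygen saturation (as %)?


Y = pO2^n / (P50^n + pO2^n)
Y = 85^3.2 / (37^3.2 + 85^3.2)
Y = 93.47%

93.47%


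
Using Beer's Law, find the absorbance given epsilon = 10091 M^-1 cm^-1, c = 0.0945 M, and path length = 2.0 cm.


A = epsilon * c * l
A = 10091 * 0.0945 * 2.0
A = 1907.199

1907.199


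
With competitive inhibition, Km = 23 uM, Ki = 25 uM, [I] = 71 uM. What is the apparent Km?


Km_app = Km * (1 + [I]/Ki)
Km_app = 23 * (1 + 71/25)
Km_app = 88.32 uM

88.32 uM


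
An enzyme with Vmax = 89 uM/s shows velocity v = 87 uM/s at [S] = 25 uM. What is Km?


Km = [S] * (Vmax - v) / v
Km = 25 * (89 - 87) / 87
Km = 0.5747 uM

0.5747 uM


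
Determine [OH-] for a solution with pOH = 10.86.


[OH-] = 10^(-pOH)
[OH-] = 10^(-10.86)
[OH-] = 1.380e-11 M

1.380e-11 M


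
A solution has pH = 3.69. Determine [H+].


[H+] = 10^(-pH)
[H+] = 10^(-3.69)
[H+] = 2.042e-04 M

2.042e-04 M


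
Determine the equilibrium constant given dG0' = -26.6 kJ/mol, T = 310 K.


Keq = exp(-dG0 * 1000 / (R * T))
Keq = exp(-(-26.6) * 1000 / (8.314 * 310))
Keq = 30355.0526

30355.0526


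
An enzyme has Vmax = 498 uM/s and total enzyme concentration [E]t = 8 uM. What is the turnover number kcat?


kcat = Vmax / [E]t
kcat = 498 / 8
kcat = 62.25 s^-1

62.25 s^-1


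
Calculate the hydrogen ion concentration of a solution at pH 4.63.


[H+] = 10^(-pH)
[H+] = 10^(-4.63)
[H+] = 2.344e-05 M

2.344e-05 M


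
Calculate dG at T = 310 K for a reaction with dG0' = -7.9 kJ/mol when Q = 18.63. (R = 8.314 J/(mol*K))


dG = dG0' + RT * ln(Q) / 1000
dG = -7.9 + 8.314 * 310 * ln(18.63) / 1000
dG = -0.3619 kJ/mol

-0.3619 kJ/mol


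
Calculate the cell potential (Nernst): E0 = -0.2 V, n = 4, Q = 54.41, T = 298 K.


E = E0 - (RT/nF) * ln(Q)
E = -0.2 - (8.314 * 298 / (4 * 96485)) * ln(54.41)
E = -0.2257 V

-0.2257 V


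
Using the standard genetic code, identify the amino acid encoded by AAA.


Standard genetic code lookup.
Codon AAA -> Lys

Lys


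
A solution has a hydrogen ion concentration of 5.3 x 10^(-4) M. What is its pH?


pH = -log10([H+])
pH = -log10(5.3 x 10^(-4))
pH = 3.2757

3.2757


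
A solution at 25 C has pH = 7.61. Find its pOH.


pOH = 14 - pH
pOH = 14 - 7.61
pOH = 6.39

6.39


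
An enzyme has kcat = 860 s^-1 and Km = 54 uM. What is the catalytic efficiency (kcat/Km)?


Catalytic efficiency = kcat / Km
= 860 / 54
= 15.9259 uM^-1*s^-1

15.9259 uM^-1*s^-1


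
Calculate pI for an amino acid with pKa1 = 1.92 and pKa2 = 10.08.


pI = (pKa1 + pKa2) / 2
pI = (1.92 + 10.08) / 2
pI = 6.0

6.0


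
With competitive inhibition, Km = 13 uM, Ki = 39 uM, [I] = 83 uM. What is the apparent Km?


Km_app = Km * (1 + [I]/Ki)
Km_app = 13 * (1 + 83/39)
Km_app = 40.6667 uM

40.6667 uM


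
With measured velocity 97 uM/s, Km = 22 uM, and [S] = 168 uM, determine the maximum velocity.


Vmax = v * (Km + [S]) / [S]
Vmax = 97 * (22 + 168) / 168
Vmax = 109.7024 uM/s

109.7024 uM/s


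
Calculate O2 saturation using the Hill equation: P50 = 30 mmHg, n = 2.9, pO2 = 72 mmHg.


Y = pO2^n / (P50^n + pO2^n)
Y = 72^2.9 / (30^2.9 + 72^2.9)
Y = 92.68%

92.68%


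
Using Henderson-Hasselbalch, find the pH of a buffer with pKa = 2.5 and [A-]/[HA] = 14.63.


pH = pKa + log10([A-]/[HA])
pH = 2.5 + log10(14.63)
pH = 3.6652

3.6652


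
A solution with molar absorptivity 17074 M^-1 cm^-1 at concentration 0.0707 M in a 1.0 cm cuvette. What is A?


A = epsilon * c * l
A = 17074 * 0.0707 * 1.0
A = 1207.1318

1207.1318


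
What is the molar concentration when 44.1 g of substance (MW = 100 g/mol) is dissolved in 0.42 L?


C = (mass / MW) / volume
C = (44.1 / 100) / 0.42
C = 1.05 M

1.05 M


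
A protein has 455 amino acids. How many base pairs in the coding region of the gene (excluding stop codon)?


Each amino acid = 1 codon = 3 bp
bp = 455 * 3 = 1365 bp

1365 bp


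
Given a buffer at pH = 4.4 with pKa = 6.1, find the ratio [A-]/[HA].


[A-]/[HA] = 10^(pH - pKa)
= 10^(4.4 - 6.1)
= 0.02

0.02


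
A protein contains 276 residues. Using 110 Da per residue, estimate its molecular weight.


MW = n_residues * 110 Da
MW = 276 * 110
MW = 30360 Da

30360 Da


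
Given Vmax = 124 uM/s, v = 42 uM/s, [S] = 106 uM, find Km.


Km = [S] * (Vmax - v) / v
Km = 106 * (124 - 42) / 42
Km = 206.9524 uM

206.9524 uM


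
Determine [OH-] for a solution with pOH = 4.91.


[OH-] = 10^(-pOH)
[OH-] = 10^(-4.91)
[OH-] = 1.230e-05 M

1.230e-05 M


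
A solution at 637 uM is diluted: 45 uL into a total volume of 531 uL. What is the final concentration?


C2 = C1 * V1 / V2
C2 = 637 * 45 / 531
C2 = 53.9831 uM

53.9831 uM


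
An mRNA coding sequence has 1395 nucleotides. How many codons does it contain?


codons = nucleotides / 3
codons = 1395 / 3 = 465

465


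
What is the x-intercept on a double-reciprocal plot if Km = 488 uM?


x-intercept = -1/Km
= -1/488
= -0.002 1/uM

-0.002 1/uM


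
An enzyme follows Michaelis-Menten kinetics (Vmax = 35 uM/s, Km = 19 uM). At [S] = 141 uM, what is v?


v = Vmax * [S] / (Km + [S])
v = 35 * 141 / (19 + 141)
v = 30.8438 uM/s

30.8438 uM/s


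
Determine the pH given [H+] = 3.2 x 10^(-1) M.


pH = -log10([H+])
pH = -log10(3.2 x 10^(-1))
pH = 0.4949

0.4949


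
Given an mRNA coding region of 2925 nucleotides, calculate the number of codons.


codons = nucleotides / 3
codons = 2925 / 3 = 975

975


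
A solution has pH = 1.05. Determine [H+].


[H+] = 10^(-pH)
[H+] = 10^(-1.05)
[H+] = 0.0891 M

0.0891 M


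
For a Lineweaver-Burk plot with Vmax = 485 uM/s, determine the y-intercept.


y-intercept = 1/Vmax
= 1/485
= 0.0021 s/uM

0.0021 s/uM


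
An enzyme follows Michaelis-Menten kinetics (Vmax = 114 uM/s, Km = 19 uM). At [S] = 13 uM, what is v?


v = Vmax * [S] / (Km + [S])
v = 114 * 13 / (19 + 13)
v = 46.3125 uM/s

46.3125 uM/s


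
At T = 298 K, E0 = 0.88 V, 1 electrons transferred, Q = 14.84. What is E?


E = E0 - (RT/nF) * ln(Q)
E = 0.88 - (8.314 * 298 / (1 * 96485)) * ln(14.84)
E = 0.8107 V

0.8107 V


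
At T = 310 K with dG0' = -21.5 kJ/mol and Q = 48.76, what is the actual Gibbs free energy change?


dG = dG0' + RT * ln(Q) / 1000
dG = -21.5 + 8.314 * 310 * ln(48.76) / 1000
dG = -11.4821 kJ/mol

-11.4821 kJ/mol


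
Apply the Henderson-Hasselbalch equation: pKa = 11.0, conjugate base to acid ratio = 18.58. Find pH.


pH = pKa + log10([A-]/[HA])
pH = 11.0 + log10(18.58)
pH = 12.269

12.269


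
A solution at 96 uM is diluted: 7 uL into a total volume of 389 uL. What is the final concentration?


C2 = C1 * V1 / V2
C2 = 96 * 7 / 389
C2 = 1.7275 uM

1.7275 uM


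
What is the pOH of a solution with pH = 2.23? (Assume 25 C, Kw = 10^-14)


pOH = 14 - pH
pOH = 14 - 2.23
pOH = 11.77

11.77


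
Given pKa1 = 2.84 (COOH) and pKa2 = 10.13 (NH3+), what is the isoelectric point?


pI = (pKa1 + pKa2) / 2
pI = (2.84 + 10.13) / 2
pI = 6.485

6.485


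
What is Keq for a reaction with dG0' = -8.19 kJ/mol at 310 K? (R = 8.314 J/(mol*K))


Keq = exp(-dG0 * 1000 / (R * T))
Keq = exp(-(-8.19) * 1000 / (8.314 * 310))
Keq = 23.9914

23.9914


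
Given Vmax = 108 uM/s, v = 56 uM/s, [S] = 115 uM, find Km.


Km = [S] * (Vmax - v) / v
Km = 115 * (108 - 56) / 56
Km = 106.7857 uM

106.7857 uM


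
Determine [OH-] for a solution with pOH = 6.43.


[OH-] = 10^(-pOH)
[OH-] = 10^(-6.43)
[OH-] = 3.715e-07 M

3.715e-07 M


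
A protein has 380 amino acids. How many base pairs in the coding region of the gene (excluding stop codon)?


Each amino acid = 1 codon = 3 bp
bp = 380 * 3 = 1140 bp

1140 bp


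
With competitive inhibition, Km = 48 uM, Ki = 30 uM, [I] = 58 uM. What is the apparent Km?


Km_app = Km * (1 + [I]/Ki)
Km_app = 48 * (1 + 58/30)
Km_app = 140.8 uM

140.8 uM


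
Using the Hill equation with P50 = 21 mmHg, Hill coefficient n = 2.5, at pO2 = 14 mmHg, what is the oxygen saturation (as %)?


Y = pO2^n / (P50^n + pO2^n)
Y = 14^2.5 / (21^2.5 + 14^2.5)
Y = 26.63%

26.63%


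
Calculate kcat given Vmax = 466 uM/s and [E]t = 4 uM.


kcat = Vmax / [E]t
kcat = 466 / 4
kcat = 116.5 s^-1

116.5 s^-1


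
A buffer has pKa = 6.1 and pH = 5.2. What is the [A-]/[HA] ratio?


[A-]/[HA] = 10^(pH - pKa)
= 10^(5.2 - 6.1)
= 0.1259

0.1259


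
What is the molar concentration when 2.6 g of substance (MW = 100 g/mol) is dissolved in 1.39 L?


C = (mass / MW) / volume
C = (2.6 / 100) / 1.39
C = 0.0187 M

0.0187 M


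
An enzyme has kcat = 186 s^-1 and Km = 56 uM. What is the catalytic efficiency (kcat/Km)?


Catalytic efficiency = kcat / Km
= 186 / 56
= 3.3214 uM^-1*s^-1

3.3214 uM^-1*s^-1


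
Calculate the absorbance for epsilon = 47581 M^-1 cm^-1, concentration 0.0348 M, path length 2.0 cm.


A = epsilon * c * l
A = 47581 * 0.0348 * 2.0
A = 3311.6376

3311.6376


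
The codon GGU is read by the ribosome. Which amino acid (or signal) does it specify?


Standard genetic code lookup.
Codon GGU -> Gly

Gly


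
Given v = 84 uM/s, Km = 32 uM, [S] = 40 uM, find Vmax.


Vmax = v * (Km + [S]) / [S]
Vmax = 84 * (32 + 40) / 40
Vmax = 151.2 uM/s

151.2 uM/s


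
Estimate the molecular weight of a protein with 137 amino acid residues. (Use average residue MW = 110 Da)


MW = n_residues * 110 Da
MW = 137 * 110
MW = 15070 Da

15070 Da


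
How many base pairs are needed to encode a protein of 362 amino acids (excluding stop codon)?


Each amino acid = 1 codon = 3 bp
bp = 362 * 3 = 1086 bp

1086 bp


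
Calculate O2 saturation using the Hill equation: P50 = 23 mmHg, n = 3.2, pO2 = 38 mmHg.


Y = pO2^n / (P50^n + pO2^n)
Y = 38^3.2 / (23^3.2 + 38^3.2)
Y = 83.3%

83.3%


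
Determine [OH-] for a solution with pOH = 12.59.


[OH-] = 10^(-pOH)
[OH-] = 10^(-12.59)
[OH-] = 2.570e-13 M

2.570e-13 M


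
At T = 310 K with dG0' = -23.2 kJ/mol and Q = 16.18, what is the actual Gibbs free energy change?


dG = dG0' + RT * ln(Q) / 1000
dG = -23.2 + 8.314 * 310 * ln(16.18) / 1000
dG = -16.0253 kJ/mol

-16.0253 kJ/mol


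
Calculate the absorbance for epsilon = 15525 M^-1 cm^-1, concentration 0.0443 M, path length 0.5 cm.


A = epsilon * c * l
A = 15525 * 0.0443 * 0.5
A = 343.8787

343.8787


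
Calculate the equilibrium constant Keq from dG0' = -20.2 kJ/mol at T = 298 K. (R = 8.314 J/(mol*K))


Keq = exp(-dG0 * 1000 / (R * T))
Keq = exp(-(-20.2) * 1000 / (8.314 * 298))
Keq = 3474.2833

3474.2833


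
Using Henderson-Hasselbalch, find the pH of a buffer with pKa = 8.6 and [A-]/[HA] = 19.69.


pH = pKa + log10([A-]/[HA])
pH = 8.6 + log10(19.69)
pH = 9.8942

9.8942


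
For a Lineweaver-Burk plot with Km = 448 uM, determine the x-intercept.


x-intercept = -1/Km
= -1/448
= -0.0022 1/uM

-0.0022 1/uM


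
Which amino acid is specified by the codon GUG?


Standard genetic code lookup.
Codon GUG -> Val

Val


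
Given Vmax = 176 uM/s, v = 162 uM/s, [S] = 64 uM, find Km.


Km = [S] * (Vmax - v) / v
Km = 64 * (176 - 162) / 162
Km = 5.5309 uM

5.5309 uM


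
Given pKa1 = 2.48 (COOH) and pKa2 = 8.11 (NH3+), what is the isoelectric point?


pI = (pKa1 + pKa2) / 2
pI = (2.48 + 8.11) / 2
pI = 5.295

5.295


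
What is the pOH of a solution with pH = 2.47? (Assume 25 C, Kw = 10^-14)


pOH = 14 - pH
pOH = 14 - 2.47
pOH = 11.53

11.53


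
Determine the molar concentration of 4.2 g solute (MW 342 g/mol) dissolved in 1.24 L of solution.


C = (mass / MW) / volume
C = (4.2 / 342) / 1.24
C = 0.0099 M

0.0099 M


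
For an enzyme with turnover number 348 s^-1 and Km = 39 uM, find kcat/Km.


Catalytic efficiency = kcat / Km
= 348 / 39
= 8.9231 uM^-1*s^-1

8.9231 uM^-1*s^-1


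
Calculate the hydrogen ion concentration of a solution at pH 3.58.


[H+] = 10^(-pH)
[H+] = 10^(-3.58)
[H+] = 2.630e-04 M

2.630e-04 M


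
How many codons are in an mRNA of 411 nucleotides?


codons = nucleotides / 3
codons = 411 / 3 = 137

137


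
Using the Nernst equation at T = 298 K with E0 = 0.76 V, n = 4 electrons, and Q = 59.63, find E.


E = E0 - (RT/nF) * ln(Q)
E = 0.76 - (8.314 * 298 / (4 * 96485)) * ln(59.63)
E = 0.7338 V

0.7338 V


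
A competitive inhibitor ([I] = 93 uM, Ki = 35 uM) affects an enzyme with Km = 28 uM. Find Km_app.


Km_app = Km * (1 + [I]/Ki)
Km_app = 28 * (1 + 93/35)
Km_app = 102.4 uM

102.4 uM


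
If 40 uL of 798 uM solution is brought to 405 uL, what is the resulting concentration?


C2 = C1 * V1 / V2
C2 = 798 * 40 / 405
C2 = 78.8148 uM

78.8148 uM


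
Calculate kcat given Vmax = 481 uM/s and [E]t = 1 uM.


kcat = Vmax / [E]t
kcat = 481 / 1
kcat = 481.0 s^-1

481.0 s^-1


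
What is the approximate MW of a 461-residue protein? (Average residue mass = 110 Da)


MW = n_residues * 110 Da
MW = 461 * 110
MW = 50710 Da

50710 Da


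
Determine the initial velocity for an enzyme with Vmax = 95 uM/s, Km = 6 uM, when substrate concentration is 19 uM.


v = Vmax * [S] / (Km + [S])
v = 95 * 19 / (6 + 19)
v = 72.2 uM/s

72.2 uM/s


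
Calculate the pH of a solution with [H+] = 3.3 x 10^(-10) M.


pH = -log10([H+])
pH = -log10(3.3 x 10^(-10))
pH = 9.4815

9.4815


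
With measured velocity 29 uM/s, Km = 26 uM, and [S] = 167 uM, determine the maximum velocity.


Vmax = v * (Km + [S]) / [S]
Vmax = 29 * (26 + 167) / 167
Vmax = 33.515 uM/s

33.515 uM/s


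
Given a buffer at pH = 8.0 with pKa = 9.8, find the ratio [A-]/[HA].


[A-]/[HA] = 10^(pH - pKa)
= 10^(8.0 - 9.8)
= 0.0158

0.0158


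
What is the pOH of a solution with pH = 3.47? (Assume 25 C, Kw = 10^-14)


pOH = 14 - pH
pOH = 14 - 3.47
pOH = 10.53

10.53


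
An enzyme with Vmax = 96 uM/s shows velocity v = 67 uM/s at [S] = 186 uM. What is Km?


Km = [S] * (Vmax - v) / v
Km = 186 * (96 - 67) / 67
Km = 80.5075 uM

80.5075 uM


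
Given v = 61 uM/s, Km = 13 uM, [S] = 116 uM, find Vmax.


Vmax = v * (Km + [S]) / [S]
Vmax = 61 * (13 + 116) / 116
Vmax = 67.8362 uM/s

67.8362 uM/s


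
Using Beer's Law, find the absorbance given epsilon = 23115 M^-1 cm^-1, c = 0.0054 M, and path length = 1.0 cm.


A = epsilon * c * l
A = 23115 * 0.0054 * 1.0
A = 124.821

124.821


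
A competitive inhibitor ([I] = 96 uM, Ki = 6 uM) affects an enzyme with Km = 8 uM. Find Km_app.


Km_app = Km * (1 + [I]/Ki)
Km_app = 8 * (1 + 96/6)
Km_app = 136.0 uM

136.0 uM


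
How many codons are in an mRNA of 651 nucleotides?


codons = nucleotides / 3
codons = 651 / 3 = 217

217


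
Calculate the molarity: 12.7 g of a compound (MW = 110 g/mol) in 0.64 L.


C = (mass / MW) / volume
C = (12.7 / 110) / 0.64
C = 0.1804 M

0.1804 M


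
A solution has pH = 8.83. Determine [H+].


[H+] = 10^(-pH)
[H+] = 10^(-8.83)
[H+] = 1.479e-09 M

1.479e-09 M


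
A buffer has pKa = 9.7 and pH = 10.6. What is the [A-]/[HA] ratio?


[A-]/[HA] = 10^(pH - pKa)
= 10^(10.6 - 9.7)
= 7.9433

7.9433


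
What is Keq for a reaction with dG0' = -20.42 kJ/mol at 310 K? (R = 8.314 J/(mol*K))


Keq = exp(-dG0 * 1000 / (R * T))
Keq = exp(-(-20.42) * 1000 / (8.314 * 310))
Keq = 2759.7552

2759.7552


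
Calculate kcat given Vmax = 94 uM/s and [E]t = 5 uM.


kcat = Vmax / [E]t
kcat = 94 / 5
kcat = 18.8 s^-1

18.8 s^-1


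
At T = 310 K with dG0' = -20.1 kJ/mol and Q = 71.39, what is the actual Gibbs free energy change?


dG = dG0' + RT * ln(Q) / 1000
dG = -20.1 + 8.314 * 310 * ln(71.39) / 1000
dG = -9.0995 kJ/mol

-9.0995 kJ/mol


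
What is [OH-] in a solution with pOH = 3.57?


[OH-] = 10^(-pOH)
[OH-] = 10^(-3.57)
[OH-] = 2.692e-04 M

2.692e-04 M


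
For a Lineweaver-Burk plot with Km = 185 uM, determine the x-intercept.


x-intercept = -1/Km
= -1/185
= -0.0054 1/uM

-0.0054 1/uM


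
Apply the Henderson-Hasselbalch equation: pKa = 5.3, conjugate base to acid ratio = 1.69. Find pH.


pH = pKa + log10([A-]/[HA])
pH = 5.3 + log10(1.69)
pH = 5.5279

5.5279


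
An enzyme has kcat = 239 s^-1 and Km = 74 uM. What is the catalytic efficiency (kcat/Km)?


Catalytic efficiency = kcat / Km
= 239 / 74
= 3.2297 uM^-1*s^-1

3.2297 uM^-1*s^-1


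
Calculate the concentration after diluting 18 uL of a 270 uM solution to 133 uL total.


C2 = C1 * V1 / V2
C2 = 270 * 18 / 133
C2 = 36.5414 uM

36.5414 uM


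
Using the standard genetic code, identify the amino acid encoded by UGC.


Standard genetic code lookup.
Codon UGC -> Cys

Cys


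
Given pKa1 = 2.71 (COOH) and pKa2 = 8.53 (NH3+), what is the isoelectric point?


pI = (pKa1 + pKa2) / 2
pI = (2.71 + 8.53) / 2
pI = 5.62

5.62


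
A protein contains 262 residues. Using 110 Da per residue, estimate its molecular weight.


MW = n_residues * 110 Da
MW = 262 * 110
MW = 28820 Da

28820 Da


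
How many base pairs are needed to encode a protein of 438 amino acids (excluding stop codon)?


Each amino acid = 1 codon = 3 bp
bp = 438 * 3 = 1314 bp

1314 bp


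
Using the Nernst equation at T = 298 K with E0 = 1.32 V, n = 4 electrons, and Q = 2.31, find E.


E = E0 - (RT/nF) * ln(Q)
E = 1.32 - (8.314 * 298 / (4 * 96485)) * ln(2.31)
E = 1.3146 V

1.3146 V


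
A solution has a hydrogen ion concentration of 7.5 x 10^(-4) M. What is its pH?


pH = -log10([H+])
pH = -log10(7.5 x 10^(-4))
pH = 3.1249

3.1249


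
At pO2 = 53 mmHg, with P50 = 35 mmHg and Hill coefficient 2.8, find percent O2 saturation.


Y = pO2^n / (P50^n + pO2^n)
Y = 53^2.8 / (35^2.8 + 53^2.8)
Y = 76.17%

76.17%


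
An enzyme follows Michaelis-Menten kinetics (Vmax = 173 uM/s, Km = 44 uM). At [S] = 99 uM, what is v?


v = Vmax * [S] / (Km + [S])
v = 173 * 99 / (44 + 99)
v = 119.7692 uM/s

119.7692 uM/s


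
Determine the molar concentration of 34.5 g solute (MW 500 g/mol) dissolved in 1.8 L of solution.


C = (mass / MW) / volume
C = (34.5 / 500) / 1.8
C = 0.0383 M

0.0383 M


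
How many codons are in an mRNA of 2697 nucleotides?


codons = nucleotides / 3
codons = 2697 / 3 = 899

899


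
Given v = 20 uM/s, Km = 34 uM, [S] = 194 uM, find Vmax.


Vmax = v * (Km + [S]) / [S]
Vmax = 20 * (34 + 194) / 194
Vmax = 23.5052 uM/s

23.5052 uM/s


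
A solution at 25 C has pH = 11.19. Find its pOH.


pOH = 14 - pH
pOH = 14 - 11.19
pOH = 2.81

2.81


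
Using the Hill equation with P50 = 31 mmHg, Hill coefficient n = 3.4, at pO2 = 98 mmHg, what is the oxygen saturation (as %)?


Y = pO2^n / (P50^n + pO2^n)
Y = 98^3.4 / (31^3.4 + 98^3.4)
Y = 98.04%

98.04%


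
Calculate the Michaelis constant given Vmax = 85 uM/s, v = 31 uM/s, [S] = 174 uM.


Km = [S] * (Vmax - v) / v
Km = 174 * (85 - 31) / 31
Km = 303.0968 uM

303.0968 uM


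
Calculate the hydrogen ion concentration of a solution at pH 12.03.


[H+] = 10^(-pH)
[H+] = 10^(-12.03)
[H+] = 9.333e-13 M

9.333e-13 M


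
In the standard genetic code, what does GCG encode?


Standard genetic code lookup.
Codon GCG -> Ala

Ala


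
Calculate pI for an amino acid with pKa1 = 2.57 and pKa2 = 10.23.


pI = (pKa1 + pKa2) / 2
pI = (2.57 + 10.23) / 2
pI = 6.4

6.4


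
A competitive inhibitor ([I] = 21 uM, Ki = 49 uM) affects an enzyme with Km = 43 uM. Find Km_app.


Km_app = Km * (1 + [I]/Ki)
Km_app = 43 * (1 + 21/49)
Km_app = 61.4286 uM

61.4286 uM


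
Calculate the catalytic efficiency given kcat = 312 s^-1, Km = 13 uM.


Catalytic efficiency = kcat / Km
= 312 / 13
= 24.0 uM^-1*s^-1

24.0 uM^-1*s^-1


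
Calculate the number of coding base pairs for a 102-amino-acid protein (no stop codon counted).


Each amino acid = 1 codon = 3 bp
bp = 102 * 3 = 306 bp

306 bp


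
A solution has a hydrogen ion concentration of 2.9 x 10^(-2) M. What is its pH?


pH = -log10([H+])
pH = -log10(2.9 x 10^(-2))
pH = 1.5376

1.5376


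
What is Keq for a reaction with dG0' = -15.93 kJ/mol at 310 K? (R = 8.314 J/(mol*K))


Keq = exp(-dG0 * 1000 / (R * T))
Keq = exp(-(-15.93) * 1000 / (8.314 * 310))
Keq = 483.3742

483.3742


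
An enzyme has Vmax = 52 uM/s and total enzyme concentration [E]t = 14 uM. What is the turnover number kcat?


kcat = Vmax / [E]t
kcat = 52 / 14
kcat = 3.7143 s^-1

3.7143 s^-1


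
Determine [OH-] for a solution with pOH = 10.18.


[OH-] = 10^(-pOH)
[OH-] = 10^(-10.18)
[OH-] = 6.607e-11 M

6.607e-11 M
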